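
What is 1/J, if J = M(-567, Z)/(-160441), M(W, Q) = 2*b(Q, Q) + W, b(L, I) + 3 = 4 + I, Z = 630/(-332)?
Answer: 13316603/47210 ≈ 282.07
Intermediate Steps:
Z = -315/166 (Z = 630*(-1/332) = -315/166 ≈ -1.8976)
b(L, I) = 1 + I (b(L, I) = -3 + (4 + I) = 1 + I)
M(W, Q) = 2 + W + 2*Q (M(W, Q) = 2*(1 + Q) + W = (2 + 2*Q) + W = 2 + W + 2*Q)
J = 47210/13316603 (J = (2 - 567 + 2*(-315/166))/(-160441) = (2 - 567 - 315/83)*(-1/160441) = -47210/83*(-1/160441) = 47210/13316603 ≈ 0.0035452)
1/J = 1/(47210/13316603) = 13316603/47210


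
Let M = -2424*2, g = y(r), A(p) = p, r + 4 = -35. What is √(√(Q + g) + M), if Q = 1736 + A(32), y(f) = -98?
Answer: √(-4848 + √1670) ≈ 69.333*I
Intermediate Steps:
r = -39 (r = -4 - 35 = -39)
g = -98
Q = 1768 (Q = 1736 + 32 = 1768)
M = -4848
√(√(Q + g) + M) = √(√(1768 - 98) - 4848) = √(√1670 - 4848) = √(-4848 + √1670)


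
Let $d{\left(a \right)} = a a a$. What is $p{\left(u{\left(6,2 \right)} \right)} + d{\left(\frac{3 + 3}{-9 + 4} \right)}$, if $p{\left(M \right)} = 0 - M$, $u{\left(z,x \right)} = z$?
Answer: $- \frac{966}{125} \approx -7.728$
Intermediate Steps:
$d{\left(a \right)} = a^{3}$ ($d{\left(a \right)} = a^{2} a = a^{3}$)
$p{\left(M \right)} = - M$
$p{\left(u{\left(6,2 \right)} \right)} + d{\left(\frac{3 + 3}{-9 + 4} \right)} = \left(-1\right) 6 + \left(\frac{3 + 3}{-9 + 4}\right)^{3} = -6 + \left(\frac{6}{-5}\right)^{3} = -6 + \left(6 \left(- \frac{1}{5}\right)\right)^{3} = -6 + \left(- \frac{6}{5}\right)^{3} = -6 - \frac{216}{125} = - \frac{966}{125}$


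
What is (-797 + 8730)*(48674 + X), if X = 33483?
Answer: 651751481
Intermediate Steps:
(-797 + 8730)*(48674 + X) = (-797 + 8730)*(48674 + 33483) = 7933*82157 = 651751481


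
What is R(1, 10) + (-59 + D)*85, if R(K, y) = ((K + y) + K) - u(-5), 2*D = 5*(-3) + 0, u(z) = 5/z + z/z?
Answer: -11281/2 ≈ -5640.5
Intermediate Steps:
u(z) = 1 + 5/z (u(z) = 5/z + 1 = 1 + 5/z)
D = -15/2 (D = (5*(-3) + 0)/2 = (-15 + 0)/2 = (½)*(-15) = -15/2 ≈ -7.5000)
R(K, y) = y + 2*K (R(K, y) = ((K + y) + K) - (5 - 5)/(-5) = (y + 2*K) - (-1)*0/5 = (y + 2*K) - 1*0 = (y + 2*K) + 0 = y + 2*K)
R(1, 10) + (-59 + D)*85 = (10 + 2*1) + (-59 - 15/2)*85 = (10 + 2) - 133/2*85 = 12 - 11305/2 = -11281/2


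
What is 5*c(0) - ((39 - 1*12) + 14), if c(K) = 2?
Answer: -31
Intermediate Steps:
5*c(0) - ((39 - 1*12) + 14) = 5*2 - ((39 - 1*12) + 14) = 10 - ((39 - 12) + 14) = 10 - (27 + 14) = 10 - 1*41 = 10 - 41 = -31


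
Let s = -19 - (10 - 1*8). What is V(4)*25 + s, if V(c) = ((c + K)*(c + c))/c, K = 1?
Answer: 229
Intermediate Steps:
s = -21 (s = -19 - (10 - 8) = -19 - 1*2 = -19 - 2 = -21)
V(c) = 2 + 2*c (V(c) = ((c + 1)*(c + c))/c = ((1 + c)*(2*c))/c = (2*c*(1 + c))/c = 2 + 2*c)
V(4)*25 + s = (2 + 2*4)*25 - 21 = (2 + 8)*25 - 21 = 10*25 - 21 = 250 - 21 = 229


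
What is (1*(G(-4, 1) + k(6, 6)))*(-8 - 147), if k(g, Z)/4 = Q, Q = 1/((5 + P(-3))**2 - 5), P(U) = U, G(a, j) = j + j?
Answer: 310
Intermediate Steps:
G(a, j) = 2*j
Q = -1 (Q = 1/((5 - 3)**2 - 5) = 1/(2**2 - 5) = 1/(4 - 5) = 1/(-1) = -1)
k(g, Z) = -4 (k(g, Z) = 4*(-1) = -4)
(1*(G(-4, 1) + k(6, 6)))*(-8 - 147) = (1*(2*1 - 4))*(-8 - 147) = (1*(2 - 4))*(-155) = (1*(-2))*(-155) = -2*(-155) = 310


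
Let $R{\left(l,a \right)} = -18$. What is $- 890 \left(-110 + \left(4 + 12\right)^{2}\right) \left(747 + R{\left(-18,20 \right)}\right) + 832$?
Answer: $-94725428$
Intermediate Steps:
$- 890 \left(-110 + \left(4 + 12\right)^{2}\right) \left(747 + R{\left(-18,20 \right)}\right) + 832 = - 890 \left(-110 + \left(4 + 12\right)^{2}\right) \left(747 - 18\right) + 832 = - 890 \left(-110 + 16^{2}\right) 729 + 832 = - 890 \left(-110 + 256\right) 729 + 832 = - 890 \cdot 146 \cdot 729 + 832 = \left(-890\right) 106434 + 832 = -94726260 + 832 = -94725428$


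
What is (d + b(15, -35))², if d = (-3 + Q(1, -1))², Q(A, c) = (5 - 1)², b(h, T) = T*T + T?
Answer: 1846881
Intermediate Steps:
b(h, T) = T + T² (b(h, T) = T² + T = T + T²)
Q(A, c) = 16 (Q(A, c) = 4² = 16)
d = 169 (d = (-3 + 16)² = 13² = 169)
(d + b(15, -35))² = (169 - 35*(1 - 35))² = (169 - 35*(-34))² = (169 + 1190)² = 1359² = 1846881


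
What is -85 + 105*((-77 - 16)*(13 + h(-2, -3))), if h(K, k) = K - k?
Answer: -136795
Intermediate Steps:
-85 + 105*((-77 - 16)*(13 + h(-2, -3))) = -85 + 105*((-77 - 16)*(13 + (-2 - 1*(-3)))) = -85 + 105*(-93*(13 + (-2 + 3))) = -85 + 105*(-93*(13 + 1)) = -85 + 105*(-93*14) = -85 + 105*(-1302) = -85 - 136710 = -136795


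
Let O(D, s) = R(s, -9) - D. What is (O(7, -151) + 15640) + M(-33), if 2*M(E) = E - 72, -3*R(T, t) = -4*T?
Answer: 92275/6 ≈ 15379.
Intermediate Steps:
R(T, t) = 4*T/3 (R(T, t) = -(-4)*T/3 = 4*T/3)
M(E) = -36 + E/2 (M(E) = (E - 72)/2 = (-72 + E)/2 = -36 + E/2)
O(D, s) = -D + 4*s/3 (O(D, s) = 4*s/3 - D = -D + 4*s/3)
(O(7, -151) + 15640) + M(-33) = ((-1*7 + (4/3)*(-151)) + 15640) + (-36 + (1/2)*(-33)) = ((-7 - 604/3) + 15640) + (-36 - 33/2) = (-625/3 + 15640) - 105/2 = 46295/3 - 105/2 = 92275/6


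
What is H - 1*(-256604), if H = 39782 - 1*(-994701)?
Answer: 1291087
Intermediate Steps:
H = 1034483 (H = 39782 + 994701 = 1034483)
H - 1*(-256604) = 1034483 - 1*(-256604) = 1034483 + 256604 = 1291087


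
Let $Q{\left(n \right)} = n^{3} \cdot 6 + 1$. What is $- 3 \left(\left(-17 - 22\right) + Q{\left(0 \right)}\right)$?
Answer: $114$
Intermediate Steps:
$Q{\left(n \right)} = 1 + 6 n^{3}$ ($Q{\left(n \right)} = 6 n^{3} + 1 = 1 + 6 n^{3}$)
$- 3 \left(\left(-17 - 22\right) + Q{\left(0 \right)}\right) = - 3 \left(\left(-17 - 22\right) + \left(1 + 6 \cdot 0^{3}\right)\right) = - 3 \left(\left(-17 - 22\right) + \left(1 + 6 \cdot 0\right)\right) = - 3 \left(-39 + \left(1 + 0\right)\right) = - 3 \left(-39 + 1\right) = \left(-3\right) \left(-38\right) = 114$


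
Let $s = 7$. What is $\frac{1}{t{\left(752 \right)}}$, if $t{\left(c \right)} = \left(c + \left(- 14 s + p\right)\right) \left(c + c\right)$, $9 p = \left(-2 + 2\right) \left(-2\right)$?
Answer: $\frac{1}{983616} \approx 1.0167 \cdot 10^{-6}$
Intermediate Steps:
$p = 0$ ($p = \frac{\left(-2 + 2\right) \left(-2\right)}{9} = \frac{0 \left(-2\right)}{9} = \frac{1}{9} \cdot 0 = 0$)
$t{\left(c \right)} = 2 c \left(-98 + c\right)$ ($t{\left(c \right)} = \left(c + \left(\left(-14\right) 7 + 0\right)\right) \left(c + c\right) = \left(c + \left(-98 + 0\right)\right) 2 c = \left(c - 98\right) 2 c = \left(-98 + c\right) 2 c = 2 c \left(-98 + c\right)$)
$\frac{1}{t{\left(752 \right)}} = \frac{1}{2 \cdot 752 \left(-98 + 752\right)} = \frac{1}{2 \cdot 752 \cdot 654} = \frac{1}{983616}$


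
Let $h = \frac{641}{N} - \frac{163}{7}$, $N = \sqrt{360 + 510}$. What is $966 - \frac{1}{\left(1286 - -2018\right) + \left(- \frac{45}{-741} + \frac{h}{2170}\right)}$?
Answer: $\frac{129151340553432564997974834}{133697081799211898800949} + \frac{4158222747770 \sqrt{870}}{133697081799211898800949} \approx 966.0$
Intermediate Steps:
$N = \sqrt{870} \approx 29.496$
$h = - \frac{163}{7} + \frac{641 \sqrt{870}}{870}$ ($h = \frac{641}{\sqrt{870}} - \frac{163}{7} = 641 \frac{\sqrt{870}}{870} - \frac{163}{7} = \frac{641 \sqrt{870}}{870} - \frac{163}{7} = - \frac{163}{7} + \frac{641 \sqrt{870}}{870} \approx -1.5538$)
$966 - \frac{1}{\left(1286 - -2018\right) + \left(- \frac{45}{-741} + \frac{h}{2170}\right)} = 966 - \frac{1}{\left(1286 - -2018\right) + \left(- \frac{45}{-741} + \frac{- \frac{163}{7} + \frac{641 \sqrt{870}}{870}}{2170}\right)} = 966 - \frac{1}{\left(1286 + 2018\right) + \left(\left(-45\right) \left(- \frac{1}{741}\right) + \left(- \frac{163}{7} + \frac{641 \sqrt{870}}{870}\right) \frac{1}{2170}\right)} = 966 - \frac{1}{3304 + \left(\frac{15}{247} - \left(\frac{163}{15190} - \frac{641 \sqrt{870}}{1887900}\right)\right)} = 966 - \frac{1}{3304 + \left(\frac{187589}{3751930} + \frac{641 \sqrt{870}}{1887900}\right)} = 966 - \frac{1}{\frac{12396564309}{3751930} + \frac{641 \sqrt{870}}{1887900}}$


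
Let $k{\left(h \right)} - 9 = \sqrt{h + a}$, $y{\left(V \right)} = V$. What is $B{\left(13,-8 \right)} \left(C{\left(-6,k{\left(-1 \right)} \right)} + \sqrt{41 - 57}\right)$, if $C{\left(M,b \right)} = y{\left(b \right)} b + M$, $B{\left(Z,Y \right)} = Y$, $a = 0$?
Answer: $-592 - 176 i \approx -592.0 - 176.0 i$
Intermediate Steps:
$k{\left(h \right)} = 9 + \sqrt{h}$ ($k{\left(h \right)} = 9 + \sqrt{h + 0} = 9 + \sqrt{h}$)
$C{\left(M,b \right)} = M + b^{2}$ ($C{\left(M,b \right)} = b b + M = b^{2} + M = M + b^{2}$)
$B{\left(13,-8 \right)} \left(C{\left(-6,k{\left(-1 \right)} \right)} + \sqrt{41 - 57}\right) = - 8 \left(\left(-6 + \left(9 + \sqrt{-1}\right)^{2}\right) + \sqrt{41 - 57}\right) = - 8 \left(\left(-6 + \left(9 + i\right)^{2}\right) + \sqrt{-16}\right) = - 8 \left(\left(-6 + \left(9 + i\right)^{2}\right) + 4 i\right) = - 8 \left(-6 + \left(9 + i\right)^{2} + 4 i\right) = 48 - 32 i - 8 \left(9 + i\right)^{2}$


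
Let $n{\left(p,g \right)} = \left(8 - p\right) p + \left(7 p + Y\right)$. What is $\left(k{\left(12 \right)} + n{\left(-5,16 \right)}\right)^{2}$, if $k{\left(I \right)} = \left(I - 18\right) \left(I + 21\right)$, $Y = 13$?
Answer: $81225$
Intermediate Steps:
$k{\left(I \right)} = \left(-18 + I\right) \left(21 + I\right)$
$n{\left(p,g \right)} = 13 + 7 p + p \left(8 - p\right)$ ($n{\left(p,g \right)} = \left(8 - p\right) p + \left(7 p + 13\right) = p \left(8 - p\right) + \left(13 + 7 p\right) = 13 + 7 p + p \left(8 - p\right)$)
$\left(k{\left(12 \right)} + n{\left(-5,16 \right)}\right)^{2} = \left(\left(-378 + 12^{2} + 3 \cdot 12\right) + \left(13 - \left(-5\right)^{2} + 15 \left(-5\right)\right)\right)^{2} = \left(\left(-378 + 144 + 36\right) - 87\right)^{2} = \left(-198 - 87\right)^{2} = \left(-285\right)^{2} = 81225$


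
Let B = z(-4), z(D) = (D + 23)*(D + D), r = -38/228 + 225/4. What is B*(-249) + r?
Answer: 454849/12 ≈ 37904.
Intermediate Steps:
r = 673/12 (r = -38*1/228 + 225*(1/4) = -1/6 + 225/4 = 673/12 ≈ 56.083)
z(D) = 2*D*(23 + D) (z(D) = (23 + D)*(2*D) = 2*D*(23 + D))
B = -152 (B = 2*(-4)*(23 - 4) = 2*(-4)*19 = -152)
B*(-249) + r = -152*(-249) + 673/12 = 37848 + 673/12 = 454849/12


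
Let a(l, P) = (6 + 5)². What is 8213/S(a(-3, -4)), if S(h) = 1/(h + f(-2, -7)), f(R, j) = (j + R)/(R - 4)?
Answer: 2012185/2 ≈ 1.0061e+6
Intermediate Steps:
f(R, j) = (R + j)/(-4 + R)
a(l, P) = 121 (a(l, P) = 11² = 121)
S(h) = 1/(3/2 + h) (S(h) = 1/(h + (-2 - 7)/(-4 - 2)) = 1/(h - 9/(-6)) = 1/(h - ⅙*(-9)) = 1/(h + 3/2) = 1/(3/2 + h))
8213/S(a(-3, -4)) = 8213/((2/(3 + 2*121))) = 8213/((2/(3 + 242))) = 8213/((2/245)) = 8213/((2*(1/245))) = 8213/(2/245) = 8213*(245/2) = 2012185/2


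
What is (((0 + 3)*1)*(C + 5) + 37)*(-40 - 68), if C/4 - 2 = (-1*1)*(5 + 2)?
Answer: 864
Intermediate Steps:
C = -20 (C = 8 + 4*((-1*1)*(5 + 2)) = 8 + 4*(-1*7) = 8 + 4*(-7) = 8 - 28 = -20)
(((0 + 3)*1)*(C + 5) + 37)*(-40 - 68) = (((0 + 3)*1)*(-20 + 5) + 37)*(-40 - 68) = ((3*1)*(-15) + 37)*(-108) = (3*(-15) + 37)*(-108) = (-45 + 37)*(-108) = -8*(-108) = 864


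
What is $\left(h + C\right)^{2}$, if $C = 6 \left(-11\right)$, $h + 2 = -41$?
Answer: $11881$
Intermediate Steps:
$h = -43$ ($h = -2 - 41 = -43$)
$C = -66$
$\left(h + C\right)^{2} = \left(-43 - 66\right)^{2} = \left(-109\right)^{2} = 11881$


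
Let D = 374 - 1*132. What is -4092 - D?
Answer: -4334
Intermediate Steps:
D = 242 (D = 374 - 132 = 242)
-4092 - D = -4092 - 1*242 = -4092 - 242 = -4334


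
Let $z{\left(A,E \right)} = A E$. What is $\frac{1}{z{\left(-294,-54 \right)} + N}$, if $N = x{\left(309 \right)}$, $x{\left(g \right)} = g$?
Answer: $\frac{1}{16185} \approx 6.1786 \cdot 10^{-5}$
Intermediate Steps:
$N = 309$
$\frac{1}{z{\left(-294,-54 \right)} + N} = \frac{1}{\left(-294\right) \left(-54\right) + 309} = \frac{1}{15876 + 309} = \frac{1}{16185}$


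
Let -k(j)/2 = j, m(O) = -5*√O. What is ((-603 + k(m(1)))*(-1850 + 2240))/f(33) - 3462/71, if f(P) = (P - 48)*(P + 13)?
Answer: 467713/1633 ≈ 286.41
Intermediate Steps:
k(j) = -2*j
f(P) = (-48 + P)*(13 + P)
((-603 + k(m(1)))*(-1850 + 2240))/f(33) - 3462/71 = ((-603 - (-10)*√1)*(-1850 + 2240))/(-624 + 33² - 35*33) - 3462/71 = ((-603 - (-10))*390)/(-624 + 1089 - 1155) - 3462*1/71 = ((-603 - 2*(-5))*390)/(-690) - 3462/71 = ((-603 + 10)*390)*(-1/690) - 3462/71 = -593*390*(-1/690) - 3462/71 = -231270*(-1/690) - 3462/71 = 7709/23 - 3462/71 = 467713/1633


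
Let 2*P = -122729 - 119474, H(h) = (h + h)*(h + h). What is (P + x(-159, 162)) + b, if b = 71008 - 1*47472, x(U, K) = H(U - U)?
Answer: -195131/2 ≈ -97566.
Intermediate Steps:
H(h) = 4*h**2 (H(h) = (2*h)*(2*h) = 4*h**2)
x(U, K) = 0 (x(U, K) = 4*(U - U)**2 = 4*0**2 = 4*0 = 0)
b = 23536 (b = 71008 - 47472 = 23536)
P = -242203/2 (P = (-122729 - 119474)/2 = (1/2)*(-242203) = -242203/2 ≈ -1.2110e+5)
(P + x(-159, 162)) + b = (-242203/2 + 0) + 23536 = -242203/2 + 23536 = -195131/2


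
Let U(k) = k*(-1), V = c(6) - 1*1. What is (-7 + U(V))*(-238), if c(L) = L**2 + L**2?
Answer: 18564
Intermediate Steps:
c(L) = 2*L**2
V = 71 (V = 2*6**2 - 1*1 = 2*36 - 1 = 72 - 1 = 71)
U(k) = -k
(-7 + U(V))*(-238) = (-7 - 1*71)*(-238) = (-7 - 71)*(-238) = -78*(-238) = 18564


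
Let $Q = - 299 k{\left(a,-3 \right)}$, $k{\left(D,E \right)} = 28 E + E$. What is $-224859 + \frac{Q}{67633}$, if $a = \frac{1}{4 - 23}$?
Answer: $- \frac{15207862734}{67633} \approx -2.2486 \cdot 10^{5}$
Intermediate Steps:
$a = - \frac{1}{19}$ ($a = \frac{1}{-19} = - \frac{1}{19} \approx -0.052632$)
$k{\left(D,E \right)} = 29 E$
$Q = 26013$ ($Q = - 299 \cdot 29 \left(-3\right) = \left(-299\right) \left(-87\right) = 26013$)
$-224859 + \frac{Q}{67633} = -224859 + \frac{26013}{67633} = - \frac{15207862734}{67633}$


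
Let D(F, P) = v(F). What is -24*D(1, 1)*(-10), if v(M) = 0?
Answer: 0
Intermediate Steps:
D(F, P) = 0
-24*D(1, 1)*(-10) = -24*0*(-10) = 0*(-10) = 0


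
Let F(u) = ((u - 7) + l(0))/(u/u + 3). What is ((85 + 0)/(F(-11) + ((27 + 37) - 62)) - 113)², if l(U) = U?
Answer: 21609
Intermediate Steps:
F(u) = -7/4 + u/4 (F(u) = ((u - 7) + 0)/(u/u + 3) = ((-7 + u) + 0)/(1 + 3) = (-7 + u)/4 = (-7 + u)*(¼) = -7/4 + u/4)
((85 + 0)/(F(-11) + ((27 + 37) - 62)) - 113)² = ((85 + 0)/((-7/4 + (¼)*(-11)) + ((27 + 37) - 62)) - 113)² = (85/((-7/4 - 11/4) + (64 - 62)) - 113)² = (85/(-9/2 + 2) - 113)² = (85/(-5/2) - 113)² = (85*(-⅖) - 113)² = (-34 - 113)² = (-147)² = 21609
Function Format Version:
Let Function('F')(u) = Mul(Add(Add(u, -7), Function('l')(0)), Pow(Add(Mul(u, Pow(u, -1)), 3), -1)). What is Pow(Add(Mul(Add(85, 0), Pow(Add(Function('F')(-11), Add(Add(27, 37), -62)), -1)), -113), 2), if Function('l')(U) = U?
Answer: 21609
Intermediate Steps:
Function('F')(u) = Add(Rational(-7, 4), Mul(Rational(1, 4), u)) (Function('F')(u) = Mul(Add(Add(u, -7), 0), Pow(Add(Mul(u, Pow(u, -1)), 3), -1)) = Mul(Add(Add(-7, u), 0), Pow(Add(1, 3), -1)) = Mul(Add(-7, u), Pow(4, -1)) = Mul(Add(-7, u), Rational(1, 4)) = Add(Rational(-7, 4), Mul(Rational(1, 4), u)))
Pow(Add(Mul(Add(85, 0), Pow(Add(Function('F')(-11), Add(Add(27, 37), -62)), -1)), -113), 2) = Pow(Add(Mul(Add(85, 0), Pow(Add(Add(Rational(-7, 4), Mul(Rational(1, 4), -11)), Add(Add(27, 37), -62)), -1)), -113), 2) = Pow(Add(Mul(85, Pow(Add(Add(Rational(-7, 4), Rational(-11, 4)), Add(64, -62)), -1)), -113), 2) = Pow(Add(Mul(85, Pow(Add(Rational(-9, 2), 2), -1)), -113), 2) = Pow(Add(Mul(85, Pow(Rational(-5, 2), -1)), -113), 2) = Pow(Add(Mul(85, Rational(-2, 5)), -113), 2) = Pow(Add(-34, -113), 2) = Pow(-147, 2) = 21609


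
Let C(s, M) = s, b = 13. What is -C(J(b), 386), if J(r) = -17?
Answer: 17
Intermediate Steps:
-C(J(b), 386) = -1*(-17) = 17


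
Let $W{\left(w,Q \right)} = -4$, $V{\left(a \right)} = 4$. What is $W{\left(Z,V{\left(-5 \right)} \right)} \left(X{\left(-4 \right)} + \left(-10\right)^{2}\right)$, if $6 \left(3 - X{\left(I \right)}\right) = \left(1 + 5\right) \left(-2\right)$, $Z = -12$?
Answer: $-420$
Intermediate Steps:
$X{\left(I \right)} = 5$ ($X{\left(I \right)} = 3 - \frac{\left(1 + 5\right) \left(-2\right)}{6} = 3 - \frac{6 \left(-2\right)}{6} = 3 - -2 = 3 + 2 = 5$)
$W{\left(Z,V{\left(-5 \right)} \right)} \left(X{\left(-4 \right)} + \left(-10\right)^{2}\right) = - 4 \left(5 + \left(-10\right)^{2}\right) = - 4 \left(5 + 100\right) = \left(-4\right) 105 = -420$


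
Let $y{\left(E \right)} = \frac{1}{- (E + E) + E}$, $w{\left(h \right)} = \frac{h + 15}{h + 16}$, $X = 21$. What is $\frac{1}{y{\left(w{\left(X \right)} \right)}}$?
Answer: $- \frac{36}{37} \approx -0.97297$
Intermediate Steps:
$w{\left(h \right)} = \frac{15 + h}{16 + h}$
$y{\left(E \right)} = - \frac{1}{E}$ ($y{\left(E \right)} = \frac{1}{- 2 E + E} = \frac{1}{\left(-1\right) E} = - \frac{1}{E}$)
$\frac{1}{y{\left(w{\left(X \right)} \right)}} = \frac{1}{\left(-1\right) \frac{1}{\frac{1}{16 + 21} \left(15 + 21\right)}} = \frac{1}{\left(-1\right) \frac{1}{\frac{1}{37} \cdot 36}} = \frac{1}{\left(-1\right) \frac{1}{\frac{36}{37}}} = \frac{1}{\left(-1\right) \frac{37}{36}} = \frac{1}{- \frac{37}{36}} = - \frac{36}{37}$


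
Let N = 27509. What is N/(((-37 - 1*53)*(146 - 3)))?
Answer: -27509/12870 ≈ -2.1375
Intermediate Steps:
N/(((-37 - 1*53)*(146 - 3))) = 27509/(((-37 - 1*53)*(146 - 3))) = 27509/(((-37 - 53)*143)) = 27509/((-90*143)) = 27509/(-12870) = 27509*(-1/12870) = -27509/12870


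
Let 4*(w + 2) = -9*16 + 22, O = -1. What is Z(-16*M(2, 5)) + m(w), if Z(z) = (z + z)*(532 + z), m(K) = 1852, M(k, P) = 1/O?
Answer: 19388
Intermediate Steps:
M(k, P) = -1 (M(k, P) = 1/(-1) = -1)
w = -65/2 (w = -2 + (-9*16 + 22)/4 = -2 + (-144 + 22)/4 = -2 + (1/4)*(-122) = -2 - 61/2 = -65/2 ≈ -32.500)
Z(z) = 2*z*(532 + z) (Z(z) = (2*z)*(532 + z) = 2*z*(532 + z))
Z(-16*M(2, 5)) + m(w) = 2*(-16*(-1))*(532 - 16*(-1)) + 1852 = 2*16*(532 + 16) + 1852 = 2*16*548 + 1852 = 17536 + 1852 = 19388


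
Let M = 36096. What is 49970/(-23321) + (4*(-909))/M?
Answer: -157376023/70149568 ≈ -2.2434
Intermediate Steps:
49970/(-23321) + (4*(-909))/M = 49970/(-23321) + (4*(-909))/36096 = 49970*(-1/23321) - 3636*1/36096 = -49970/23321 - 303/3008 = -157376023/70149568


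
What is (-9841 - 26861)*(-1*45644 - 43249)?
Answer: 3262550886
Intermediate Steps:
(-9841 - 26861)*(-1*45644 - 43249) = -36702*(-45644 - 43249) = -36702*(-88893) = 3262550886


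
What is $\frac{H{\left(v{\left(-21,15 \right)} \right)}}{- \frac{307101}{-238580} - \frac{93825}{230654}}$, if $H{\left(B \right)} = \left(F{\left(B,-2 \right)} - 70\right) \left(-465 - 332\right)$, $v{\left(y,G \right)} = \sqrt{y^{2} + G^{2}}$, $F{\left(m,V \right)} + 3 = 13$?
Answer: $\frac{438584567620400}{8074884259} \approx 54315.0$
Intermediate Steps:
$F{\left(m,V \right)} = 10$ ($F{\left(m,V \right)} = -3 + 13 = 10$)
$v{\left(y,G \right)} = \sqrt{G^{2} + y^{2}}$
$H{\left(B \right)} = 47820$ ($H{\left(B \right)} = \left(10 - 70\right) \left(-465 - 332\right) = \left(-60\right) \left(-797\right) = 47820$)
$\frac{H{\left(v{\left(-21,15 \right)} \right)}}{- \frac{307101}{-238580} - \frac{93825}{230654}} = \frac{47820}{- \frac{307101}{-238580} - \frac{93825}{230654}} = \frac{47820}{\left(-307101\right) \left(- \frac{1}{238580}\right) - \frac{93825}{230654}} = \frac{47820}{\frac{307101}{238580} - \frac{93825}{230654}} = \frac{47820}{\frac{24224652777}{27514715660}} = 47820 \cdot \frac{27514715660}{24224652777} = \frac{438584567620400}{8074884259}$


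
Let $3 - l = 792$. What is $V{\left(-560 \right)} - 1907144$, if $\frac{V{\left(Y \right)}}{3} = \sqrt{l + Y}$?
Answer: $-1907144 + 3 i \sqrt{1349} \approx -1.9071 \cdot 10^{6} + 110.19 i$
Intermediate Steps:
$l = -789$ ($l = 3 - 792 = -789$)
$V{\left(Y \right)} = 3 \sqrt{-789 + Y}$
$V{\left(-560 \right)} - 1907144 = 3 \sqrt{-789 - 560} - 1907144 = 3 \sqrt{-1349} - 1907144 = 3 i \sqrt{1349} - 1907144 = -1907144 + 3 i \sqrt{1349}$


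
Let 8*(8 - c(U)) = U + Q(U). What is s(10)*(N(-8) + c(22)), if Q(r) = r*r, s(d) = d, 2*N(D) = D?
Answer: -1185/2 ≈ -592.50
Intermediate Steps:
N(D) = D/2
Q(r) = r²
c(U) = 8 - U/8 - U²/8 (c(U) = 8 - (U + U²)/8 = 8 + (-U/8 - U²/8) = 8 - U/8 - U²/8)
s(10)*(N(-8) + c(22)) = 10*((½)*(-8) + (8 - ⅛*22 - ⅛*22²)) = 10*(-4 + (8 - 11/4 - ⅛*484)) = 10*(-4 + (8 - 11/4 - 121/2)) = 10*(-4 - 221/4) = 10*(-237/4) = -1185/2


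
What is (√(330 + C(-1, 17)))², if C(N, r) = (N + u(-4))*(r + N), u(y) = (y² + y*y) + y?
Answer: 762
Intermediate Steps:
u(y) = y + 2*y² (u(y) = (y² + y²) + y = 2*y² + y = y + 2*y²)
C(N, r) = (28 + N)*(N + r) (C(N, r) = (N - 4*(1 + 2*(-4)))*(r + N) = (N - 4*(1 - 8))*(N + r) = (N - 4*(-7))*(N + r) = (N + 28)*(N + r) = (28 + N)*(N + r))
(√(330 + C(-1, 17)))² = (√(330 + ((-1)² + 28*(-1) + 28*17 - 1*17)))² = (√(330 + (1 - 28 + 476 - 17)))² = (√(330 + 432))² = (√762)² = 762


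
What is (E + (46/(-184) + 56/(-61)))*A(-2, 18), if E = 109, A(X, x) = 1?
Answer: 26311/244 ≈ 107.83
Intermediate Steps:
(E + (46/(-184) + 56/(-61)))*A(-2, 18) = (109 + (46/(-184) + 56/(-61)))*1 = (109 + (46*(-1/184) + 56*(-1/61)))*1 = (109 + (-¼ - 56/61))*1 = (109 - 285/244)*1 = (26311/244)*1 = 26311/244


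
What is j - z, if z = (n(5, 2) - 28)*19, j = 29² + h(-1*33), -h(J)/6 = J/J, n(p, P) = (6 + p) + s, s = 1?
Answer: 1139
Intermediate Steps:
n(p, P) = 7 + p (n(p, P) = (6 + p) + 1 = 7 + p)
h(J) = -6 (h(J) = -6*J/J = -6*1 = -6)
j = 835 (j = 29² - 6 = 841 - 6 = 835)
z = -304 (z = ((7 + 5) - 28)*19 = (12 - 28)*19 = -16*19 = -304)
j - z = 835 - 1*(-304) = 835 + 304 = 1139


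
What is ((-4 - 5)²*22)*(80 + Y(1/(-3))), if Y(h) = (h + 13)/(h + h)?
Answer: 108702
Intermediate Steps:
Y(h) = (13 + h)/(2*h) (Y(h) = (13 + h)/((2*h)) = (13 + h)*(1/(2*h)) = (13 + h)/(2*h))
((-4 - 5)²*22)*(80 + Y(1/(-3))) = ((-4 - 5)²*22)*(80 + (13 + 1/(-3))/(2*((1/(-3))))) = ((-9)²*22)*(80 + (13 + 1*(-⅓))/(2*((1*(-⅓))))) = (81*22)*(80 + (13 - ⅓)/(2*(-⅓))) = 1782*(80 + (½)*(-3)*(38/3)) = 1782*(80 - 19) = 1782*61 = 108702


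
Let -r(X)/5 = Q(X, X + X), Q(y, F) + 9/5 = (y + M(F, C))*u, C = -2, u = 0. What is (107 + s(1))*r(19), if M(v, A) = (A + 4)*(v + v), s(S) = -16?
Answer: 819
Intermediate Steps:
M(v, A) = 2*v*(4 + A) (M(v, A) = (4 + A)*(2*v) = 2*v*(4 + A))
Q(y, F) = -9/5 (Q(y, F) = -9/5 + (y + 2*F*(4 - 2))*0 = -9/5 + (y + 2*F*2)*0 = -9/5 + (y + 4*F)*0 = -9/5 + 0 = -9/5)
r(X) = 9 (r(X) = -5*(-9/5) = 9)
(107 + s(1))*r(19) = (107 - 16)*9 = 91*9 = 819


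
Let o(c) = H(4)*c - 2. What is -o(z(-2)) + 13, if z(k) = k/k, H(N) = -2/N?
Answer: 31/2 ≈ 15.500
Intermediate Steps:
z(k) = 1
o(c) = -2 - c/2 (o(c) = (-2/4)*c - 2 = (-2*1/4)*c - 2 = -c/2 - 2 = -2 - c/2)
-o(z(-2)) + 13 = -(-2 - 1/2*1) + 13 = -(-2 - 1/2) + 13 = -1*(-5/2) + 13 = 5/2 + 13 = 31/2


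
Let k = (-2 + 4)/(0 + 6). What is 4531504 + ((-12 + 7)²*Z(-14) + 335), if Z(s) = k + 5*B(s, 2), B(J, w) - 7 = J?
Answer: 13592917/3 ≈ 4.5310e+6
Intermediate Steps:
B(J, w) = 7 + J
k = ⅓ (k = 2/6 = 2*(⅙) = ⅓ ≈ 0.33333)
Z(s) = 106/3 + 5*s (Z(s) = ⅓ + 5*(7 + s) = ⅓ + (35 + 5*s) = 106/3 + 5*s)
4531504 + ((-12 + 7)²*Z(-14) + 335) = 4531504 + ((-12 + 7)²*(106/3 + 5*(-14)) + 335) = 4531504 + ((-5)²*(106/3 - 70) + 335) = 4531504 + (25*(-104/3) + 335) = 4531504 + (-2600/3 + 335) = 4531504 - 1595/3 = 13592917/3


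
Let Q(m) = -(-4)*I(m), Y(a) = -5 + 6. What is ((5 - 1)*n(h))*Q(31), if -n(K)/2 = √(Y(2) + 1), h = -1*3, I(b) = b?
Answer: -992*√2 ≈ -1402.9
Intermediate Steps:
Y(a) = 1
h = -3
n(K) = -2*√2 (n(K) = -2*√(1 + 1) = -2*√2)
Q(m) = 4*m (Q(m) = -(-4)*m = 4*m)
((5 - 1)*n(h))*Q(31) = ((5 - 1)*(-2*√2))*(4*31) = (4*(-2*√2))*124 = -8*√2*124 = -992*√2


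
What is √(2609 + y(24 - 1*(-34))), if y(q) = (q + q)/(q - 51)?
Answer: √128653/7 ≈ 51.240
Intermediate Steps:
y(q) = 2*q/(-51 + q) (y(q) = (2*q)/(-51 + q) = 2*q/(-51 + q))
√(2609 + y(24 - 1*(-34))) = √(2609 + 2*(24 - 1*(-34))/(-51 + (24 - 1*(-34)))) = √(2609 + 2*(24 + 34)/(-51 + (24 + 34))) = √(2609 + 2*58/(-51 + 58)) = √(2609 + 2*58/7) = √(2609 + 2*58*(⅐)) = √(2609 + 116/7) = √(18379/7) = √128653/7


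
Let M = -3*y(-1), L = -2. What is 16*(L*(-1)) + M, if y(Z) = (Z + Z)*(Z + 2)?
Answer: 38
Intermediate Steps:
y(Z) = 2*Z*(2 + Z) (y(Z) = (2*Z)*(2 + Z) = 2*Z*(2 + Z))
M = 6 (M = -6*(-1)*(2 - 1) = -6*(-1) = -3*(-2) = 6)
16*(L*(-1)) + M = 16*(-2*(-1)) + 6 = 16*2 + 6 = 32 + 6 = 38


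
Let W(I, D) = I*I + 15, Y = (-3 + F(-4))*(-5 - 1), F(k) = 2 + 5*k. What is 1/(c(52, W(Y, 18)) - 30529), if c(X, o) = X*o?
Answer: 1/795803 ≈ 1.2566e-6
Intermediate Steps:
Y = 126 (Y = (-3 + (2 + 5*(-4)))*(-5 - 1) = (-3 + (2 - 20))*(-6) = (-3 - 18)*(-6) = -21*(-6) = 126)
W(I, D) = 15 + I² (W(I, D) = I² + 15 = 15 + I²)
1/(c(52, W(Y, 18)) - 30529) = 1/(52*(15 + 126²) - 30529) = 1/(52*(15 + 15876) - 30529) = 1/(52*15891 - 30529) = 1/(826332 - 30529) = 1/795803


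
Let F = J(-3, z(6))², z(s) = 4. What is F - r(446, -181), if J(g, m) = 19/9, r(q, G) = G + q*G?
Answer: 6553828/81 ≈ 80912.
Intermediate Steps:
r(q, G) = G + G*q
J(g, m) = 19/9 (J(g, m) = 19*(⅑) = 19/9)
F = 361/81 (F = (19/9)² = 361/81 ≈ 4.4568)
F - r(446, -181) = 361/81 - (-181)*(1 + 446) = 361/81 - (-181)*447 = 361/81 - 1*(-80907) = 361/81 + 80907 = 6553828/81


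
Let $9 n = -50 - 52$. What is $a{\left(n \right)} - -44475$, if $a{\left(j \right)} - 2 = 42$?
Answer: $44519$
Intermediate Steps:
$n = - \frac{34}{3}$ ($n = \frac{-50 - 52}{9} = \frac{1}{9} \left(-102\right) = - \frac{34}{3} \approx -11.333$)
$a{\left(j \right)} = 44$ ($a{\left(j \right)} = 2 + 42 = 44$)
$a{\left(n \right)} - -44475 = 44 - -44475 = 44 + 44475 = 44519$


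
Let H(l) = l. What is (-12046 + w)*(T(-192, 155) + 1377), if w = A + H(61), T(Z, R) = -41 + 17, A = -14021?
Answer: -35186118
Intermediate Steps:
T(Z, R) = -24
w = -13960 (w = -14021 + 61 = -13960)
(-12046 + w)*(T(-192, 155) + 1377) = (-12046 - 13960)*(-24 + 1377) = -26006*1353 = -35186118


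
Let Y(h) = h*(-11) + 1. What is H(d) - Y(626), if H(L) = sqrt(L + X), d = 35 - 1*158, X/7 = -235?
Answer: 6885 + 2*I*sqrt(442) ≈ 6885.0 + 42.048*I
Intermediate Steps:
X = -1645 (X = 7*(-235) = -1645)
d = -123 (d = 35 - 158 = -123)
Y(h) = 1 - 11*h (Y(h) = -11*h + 1 = 1 - 11*h)
H(L) = sqrt(-1645 + L) (H(L) = sqrt(L - 1645) = sqrt(-1645 + L))
H(d) - Y(626) = sqrt(-1645 - 123) - (1 - 11*626) = sqrt(-1768) - (1 - 6886) = 2*I*sqrt(442) - 1*(-6885) = 2*I*sqrt(442) + 6885 = 6885 + 2*I*sqrt(442)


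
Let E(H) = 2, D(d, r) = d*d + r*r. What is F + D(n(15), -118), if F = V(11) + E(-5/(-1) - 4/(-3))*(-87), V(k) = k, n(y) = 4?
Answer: 13777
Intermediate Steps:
D(d, r) = d² + r²
F = -163 (F = 11 + 2*(-87) = 11 - 174 = -163)
F + D(n(15), -118) = -163 + (4² + (-118)²) = -163 + (16 + 13924) = -163 + 13940 = 13777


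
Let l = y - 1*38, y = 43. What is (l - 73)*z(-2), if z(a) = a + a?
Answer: 272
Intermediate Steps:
z(a) = 2*a
l = 5 (l = 43 - 1*38 = 43 - 38 = 5)
(l - 73)*z(-2) = (5 - 73)*(2*(-2)) = -68*(-4) = 272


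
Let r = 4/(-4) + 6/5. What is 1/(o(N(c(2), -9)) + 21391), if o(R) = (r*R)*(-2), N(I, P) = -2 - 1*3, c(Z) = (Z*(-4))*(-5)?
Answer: 1/21393 ≈ 4.6744e-5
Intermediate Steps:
c(Z) = 20*Z (c(Z) = -4*Z*(-5) = 20*Z)
N(I, P) = -5 (N(I, P) = -2 - 3 = -5)
r = ⅕ (r = 4*(-¼) + 6*(⅕) = -1 + 6/5 = ⅕ ≈ 0.20000)
o(R) = -2*R/5 (o(R) = (R/5)*(-2) = -2*R/5)
1/(o(N(c(2), -9)) + 21391) = 1/(-⅖*(-5) + 21391) = 1/(2 + 21391) = 1/21393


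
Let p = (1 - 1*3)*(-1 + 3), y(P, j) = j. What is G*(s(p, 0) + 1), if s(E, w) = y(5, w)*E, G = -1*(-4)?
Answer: 4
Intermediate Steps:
G = 4
p = -4 (p = (1 - 3)*2 = -2*2 = -4)
s(E, w) = E*w (s(E, w) = w*E = E*w)
G*(s(p, 0) + 1) = 4*(-4*0 + 1) = 4*(0 + 1) = 4*1 = 4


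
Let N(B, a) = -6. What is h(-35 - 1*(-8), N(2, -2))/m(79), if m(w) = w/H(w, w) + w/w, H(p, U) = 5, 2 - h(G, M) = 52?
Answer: -125/42 ≈ -2.9762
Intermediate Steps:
h(G, M) = -50 (h(G, M) = 2 - 1*52 = 2 - 52 = -50)
m(w) = 1 + w/5 (m(w) = w/5 + w/w = w*(1/5) + 1 = w/5 + 1 = 1 + w/5)
h(-35 - 1*(-8), N(2, -2))/m(79) = -50/(1 + (1/5)*79) = -50/(1 + 79/5) = -50/84/5 = -50*5/84 = -125/42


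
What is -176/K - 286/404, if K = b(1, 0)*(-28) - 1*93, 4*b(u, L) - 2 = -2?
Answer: 22253/18786 ≈ 1.1846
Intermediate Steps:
b(u, L) = 0 (b(u, L) = ½ + (¼)*(-2) = ½ - ½ = 0)
K = -93 (K = 0*(-28) - 1*93 = 0 - 93 = -93)
-176/K - 286/404 = -176/(-93) - 286/404 = -176*(-1/93) - 286*1/404 = 176/93 - 143/202 = 22253/18786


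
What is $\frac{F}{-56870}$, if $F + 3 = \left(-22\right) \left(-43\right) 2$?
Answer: $- \frac{1889}{56870} \approx -0.033216$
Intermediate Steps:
$F = 1889$ ($F = -3 + \left(-22\right) \left(-43\right) 2 = -3 + 946 \cdot 2 = -3 + 1892 = 1889$)
$\frac{F}{-56870} = \frac{1889}{-56870} = 1889 \left(- \frac{1}{56870}\right) = - \frac{1889}{56870}$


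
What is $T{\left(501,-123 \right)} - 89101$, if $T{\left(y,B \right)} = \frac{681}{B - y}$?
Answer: $- \frac{18533235}{208} \approx -89102.0$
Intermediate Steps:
$T{\left(501,-123 \right)} - 89101 = \frac{681}{-123 - 501} - 89101 = \frac{681}{-624} - 89101 = 681 \left(- \frac{1}{624}\right) - 89101 = - \frac{227}{208} - 89101 = - \frac{18533235}{208}$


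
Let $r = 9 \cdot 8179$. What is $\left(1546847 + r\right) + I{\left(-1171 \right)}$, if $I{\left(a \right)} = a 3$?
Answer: $1616945$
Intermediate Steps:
$I{\left(a \right)} = 3 a$
$r = 73611$
$\left(1546847 + r\right) + I{\left(-1171 \right)} = \left(1546847 + 73611\right) + 3 \left(-1171\right) = 1620458 - 3513 = 1616945$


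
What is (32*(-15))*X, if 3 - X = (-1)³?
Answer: -1920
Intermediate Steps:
X = 4 (X = 3 - 1*(-1)³ = 3 - 1*(-1) = 3 + 1 = 4)
(32*(-15))*X = (32*(-15))*4 = -480*4 = -1920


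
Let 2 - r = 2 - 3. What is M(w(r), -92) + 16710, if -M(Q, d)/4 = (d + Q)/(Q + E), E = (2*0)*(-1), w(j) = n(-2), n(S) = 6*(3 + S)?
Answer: 50302/3 ≈ 16767.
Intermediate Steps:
r = 3 (r = 2 - (2 - 3) = 2 - 1*(-1) = 2 + 1 = 3)
n(S) = 18 + 6*S
w(j) = 6 (w(j) = 18 + 6*(-2) = 18 - 12 = 6)
E = 0 (E = 0*(-1) = 0)
M(Q, d) = -4*(Q + d)/Q (M(Q, d) = -4*(d + Q)/(Q + 0) = -4*(Q + d)/Q)
M(w(r), -92) + 16710 = (-4 - 4*(-92)/6) + 16710 = (-4 - 4*(-92)*⅙) + 16710 = (-4 + 184/3) + 16710 = 172/3 + 16710 = 50302/3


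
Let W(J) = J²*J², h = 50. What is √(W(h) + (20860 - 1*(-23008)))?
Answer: 2*√1573467 ≈ 2508.8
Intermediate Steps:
W(J) = J⁴
√(W(h) + (20860 - 1*(-23008))) = √(50⁴ + (20860 - 1*(-23008))) = √(6250000 + (20860 + 23008)) = √(6250000 + 43868) = √6293868 = 2*√1573467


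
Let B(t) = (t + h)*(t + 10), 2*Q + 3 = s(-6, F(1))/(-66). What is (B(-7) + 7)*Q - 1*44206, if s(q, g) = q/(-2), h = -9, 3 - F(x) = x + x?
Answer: -1942317/44 ≈ -44144.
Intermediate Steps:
F(x) = 3 - 2*x (F(x) = 3 - (x + x) = 3 - 2*x)
s(q, g) = -q/2 (s(q, g) = q*(-½) = -q/2)
Q = -67/44 (Q = -3/2 + (-½*(-6)/(-66))/2 = -3/2 + (3*(-1/66))/2 = -3/2 + (½)*(-1/22) = -3/2 - 1/44 = -67/44 ≈ -1.5227)
B(t) = (-9 + t)*(10 + t) (B(t) = (t - 9)*(t + 10) = (-9 + t)*(10 + t))
(B(-7) + 7)*Q - 1*44206 = ((-90 - 7 + (-7)²) + 7)*(-67/44) - 1*44206 = ((-90 - 7 + 49) + 7)*(-67/44) - 44206 = (-48 + 7)*(-67/44) - 44206 = -41*(-67/44) - 44206 = 2747/44 - 44206 = -1942317/44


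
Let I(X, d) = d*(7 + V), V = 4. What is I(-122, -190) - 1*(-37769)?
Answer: 35679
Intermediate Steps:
I(X, d) = 11*d (I(X, d) = d*(7 + 4) = d*11 = 11*d)
I(-122, -190) - 1*(-37769) = 11*(-190) - 1*(-37769) = -2090 + 37769 = 35679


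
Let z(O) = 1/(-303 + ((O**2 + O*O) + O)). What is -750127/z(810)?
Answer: -984696963789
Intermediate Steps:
z(O) = 1/(-303 + O + 2*O**2) (z(O) = 1/(-303 + ((O**2 + O**2) + O)) = 1/(-303 + (2*O**2 + O)) = 1/(-303 + (O + 2*O**2)) = 1/(-303 + O + 2*O**2))
-750127/z(810) = -750127/(1/(-303 + 810 + 2*810**2)) = -750127/(1/(-303 + 810 + 2*656100)) = -750127/(1/(-303 + 810 + 1312200)) = -750127/(1/1312707) = -750127/1/1312707 = -750127*1312707 = -984696963789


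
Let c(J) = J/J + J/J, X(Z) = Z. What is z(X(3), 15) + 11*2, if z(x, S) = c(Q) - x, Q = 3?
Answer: 21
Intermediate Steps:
c(J) = 2 (c(J) = 1 + 1 = 2)
z(x, S) = 2 - x
z(X(3), 15) + 11*2 = (2 - 1*3) + 11*2 = (2 - 3) + 22 = -1 + 22 = 21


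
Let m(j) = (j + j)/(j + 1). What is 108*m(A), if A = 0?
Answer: 0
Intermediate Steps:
m(j) = 2*j/(1 + j) (m(j) = (2*j)/(1 + j) = 2*j/(1 + j))
108*m(A) = 108*(2*0/(1 + 0)) = 108*(2*0/1) = 108*(2*0*1) = 108*0 = 0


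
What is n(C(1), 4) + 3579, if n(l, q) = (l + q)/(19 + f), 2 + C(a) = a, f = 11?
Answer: 35791/10 ≈ 3579.1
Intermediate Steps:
C(a) = -2 + a
n(l, q) = l/30 + q/30 (n(l, q) = (l + q)/(19 + 11) = (l + q)/30 = (l + q)*(1/30) = l/30 + q/30)
n(C(1), 4) + 3579 = ((-2 + 1)/30 + (1/30)*4) + 3579 = ((1/30)*(-1) + 2/15) + 3579 = (-1/30 + 2/15) + 3579 = 1/10 + 3579 = 35791/10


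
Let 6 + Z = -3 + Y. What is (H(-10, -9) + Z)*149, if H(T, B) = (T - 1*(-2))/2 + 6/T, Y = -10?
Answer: -17582/5 ≈ -3516.4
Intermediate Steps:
H(T, B) = 1 + T/2 + 6/T (H(T, B) = (T + 2)*(½) + 6/T = (2 + T)*(½) + 6/T = (1 + T/2) + 6/T = 1 + T/2 + 6/T)
Z = -19 (Z = -6 + (-3 - 10) = -6 - 13 = -19)
(H(-10, -9) + Z)*149 = ((1 + (½)*(-10) + 6/(-10)) - 19)*149 = ((1 - 5 + 6*(-⅒)) - 19)*149 = ((1 - 5 - ⅗) - 19)*149 = (-23/5 - 19)*149 = -118/5*149 = -17582/5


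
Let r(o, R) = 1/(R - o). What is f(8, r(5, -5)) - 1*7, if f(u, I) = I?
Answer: -71/10 ≈ -7.1000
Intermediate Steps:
f(8, r(5, -5)) - 1*7 = 1/(-5 - 1*5) - 1*7 = 1/(-5 - 5) - 7 = 1/(-10) - 7 = -1/10 - 7 = -71/10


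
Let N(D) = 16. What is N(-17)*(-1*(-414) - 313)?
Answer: 1616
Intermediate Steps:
N(-17)*(-1*(-414) - 313) = 16*(-1*(-414) - 313) = 16*(414 - 313) = 16*101 = 1616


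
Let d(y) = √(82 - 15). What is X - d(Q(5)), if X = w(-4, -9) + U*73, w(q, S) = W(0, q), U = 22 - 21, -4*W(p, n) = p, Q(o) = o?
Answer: 73 - √67 ≈ 64.815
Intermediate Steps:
d(y) = √67
W(p, n) = -p/4
U = 1
w(q, S) = 0 (w(q, S) = -¼*0 = 0)
X = 73 (X = 0 + 1*73 = 0 + 73 = 73)
X - d(Q(5)) = 73 - √67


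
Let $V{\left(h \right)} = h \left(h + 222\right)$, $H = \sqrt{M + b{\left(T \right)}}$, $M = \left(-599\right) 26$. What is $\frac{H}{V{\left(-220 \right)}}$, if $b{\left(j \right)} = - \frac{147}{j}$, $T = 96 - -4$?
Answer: $- \frac{i \sqrt{1557547}}{4400} \approx - 0.28364 i$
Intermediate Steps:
$T = 100$ ($T = 96 + 4 = 100$)
$M = -15574$
$H = \frac{i \sqrt{1557547}}{10}$ ($H = \sqrt{-15574 - \frac{147}{100}} = \sqrt{- \frac{1557547}{100}} = \frac{i \sqrt{1557547}}{10} \approx 124.8 i$)
$V{\left(h \right)} = h \left(222 + h\right)$
$\frac{H}{V{\left(-220 \right)}} = \frac{\frac{1}{10} i \sqrt{1557547}}{\left(-220\right) \left(222 - 220\right)} = \frac{\frac{1}{10} i \sqrt{1557547}}{\left(-220\right) 2} = \frac{\frac{1}{10} i \sqrt{1557547}}{-440} = \frac{i \sqrt{1557547}}{10} \left(- \frac{1}{440}\right) = - \frac{i \sqrt{1557547}}{4400}$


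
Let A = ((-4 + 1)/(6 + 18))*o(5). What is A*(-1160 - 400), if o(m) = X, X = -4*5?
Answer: -3900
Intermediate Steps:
X = -20
o(m) = -20
A = 5/2 (A = ((-4 + 1)/(6 + 18))*(-20) = -3/24*(-20) = -3*1/24*(-20) = -⅛*(-20) = 5/2 ≈ 2.5000)
A*(-1160 - 400) = 5*(-1160 - 400)/2 = (5/2)*(-1560) = -3900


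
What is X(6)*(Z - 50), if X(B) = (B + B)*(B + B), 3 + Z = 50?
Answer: -432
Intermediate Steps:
Z = 47 (Z = -3 + 50 = 47)
X(B) = 4*B² (X(B) = (2*B)*(2*B) = 4*B²)
X(6)*(Z - 50) = (4*6²)*(47 - 50) = (4*36)*(-3) = 144*(-3) = -432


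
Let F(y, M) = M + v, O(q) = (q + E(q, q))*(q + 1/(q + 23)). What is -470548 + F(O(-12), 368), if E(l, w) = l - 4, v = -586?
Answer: -470766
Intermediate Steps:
E(l, w) = -4 + l
O(q) = (-4 + 2*q)*(q + 1/(23 + q)) (O(q) = (q + (-4 + q))*(q + 1/(q + 23)) = (-4 + 2*q)*(q + 1/(23 + q)))
F(y, M) = -586 + M (F(y, M) = M - 586 = -586 + M)
-470548 + F(O(-12), 368) = -470548 + (-586 + 368) = -470548 - 218 = -470766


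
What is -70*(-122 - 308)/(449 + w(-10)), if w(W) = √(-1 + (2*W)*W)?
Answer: 6757450/100701 - 15050*√199/100701 ≈ 64.996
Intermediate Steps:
w(W) = √(-1 + 2*W²)
-70*(-122 - 308)/(449 + w(-10)) = -70*(-122 - 308)/(449 + √(-1 + 2*(-10)²)) = -(-30100)/(449 + √(-1 + 2*100)) = -(-30100)/(449 + √(-1 + 200)) = -(-30100)/(449 + √199) = 30100/(449 + √199)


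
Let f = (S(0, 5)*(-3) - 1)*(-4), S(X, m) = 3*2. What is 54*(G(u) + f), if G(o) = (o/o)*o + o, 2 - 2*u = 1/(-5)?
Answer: 21114/5 ≈ 4222.8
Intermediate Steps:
u = 11/10 (u = 1 - 1/2/(-5) = 1 - 1/2*(-1/5) = 1 + 1/10 = 11/10 ≈ 1.1000)
S(X, m) = 6
G(o) = 2*o (G(o) = 1*o + o = o + o = 2*o)
f = 76 (f = (6*(-3) - 1)*(-4) = (-18 - 1)*(-4) = -19*(-4) = 76)
54*(G(u) + f) = 54*(2*(11/10) + 76) = 54*(11/5 + 76) = 54*(391/5) = 21114/5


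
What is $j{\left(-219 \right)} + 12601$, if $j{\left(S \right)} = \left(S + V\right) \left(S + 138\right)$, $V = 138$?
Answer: $19162$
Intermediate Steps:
$j{\left(S \right)} = \left(138 + S\right)^{2}$ ($j{\left(S \right)} = \left(S + 138\right) \left(S + 138\right) = \left(138 + S\right) \left(138 + S\right) = \left(138 + S\right)^{2}$)
$j{\left(-219 \right)} + 12601 = \left(19044 + \left(-219\right)^{2} + 276 \left(-219\right)\right) + 12601 = \left(19044 + 47961 - 60444\right) + 12601 = 6561 + 12601 = 19162$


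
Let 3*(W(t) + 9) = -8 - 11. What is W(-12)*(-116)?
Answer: 5336/3 ≈ 1778.7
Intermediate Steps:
W(t) = -46/3 (W(t) = -9 + (-8 - 11)/3 = -9 + (1/3)*(-19) = -9 - 19/3 = -46/3)
W(-12)*(-116) = -46/3*(-116) = 5336/3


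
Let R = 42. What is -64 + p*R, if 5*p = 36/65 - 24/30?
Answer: -21472/325 ≈ -66.068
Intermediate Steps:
p = -16/325 (p = (36/65 - 24/30)/5 = (36*(1/65) - 24*1/30)/5 = (36/65 - 4/5)/5 = (1/5)*(-16/65) = -16/325 ≈ -0.049231)
-64 + p*R = -64 - 16/325*42 = -64 - 672/325 = -21472/325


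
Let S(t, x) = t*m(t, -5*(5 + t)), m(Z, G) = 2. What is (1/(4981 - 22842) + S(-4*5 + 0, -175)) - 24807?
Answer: -443792268/17861 ≈ -24847.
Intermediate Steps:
S(t, x) = 2*t (S(t, x) = t*2 = 2*t)
(1/(4981 - 22842) + S(-4*5 + 0, -175)) - 24807 = (1/(4981 - 22842) + 2*(-4*5 + 0)) - 24807 = (1/(-17861) + 2*(-20 + 0)) - 24807 = (-1/17861 + 2*(-20)) - 24807 = (-1/17861 - 40) - 24807 = -714441/17861 - 24807 = -443792268/17861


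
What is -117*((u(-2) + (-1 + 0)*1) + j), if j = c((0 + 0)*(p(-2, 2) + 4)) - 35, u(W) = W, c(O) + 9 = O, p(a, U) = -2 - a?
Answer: 5499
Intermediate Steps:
c(O) = -9 + O
j = -44 (j = (-9 + (0 + 0)*((-2 - 1*(-2)) + 4)) - 35 = (-9 + 0*((-2 + 2) + 4)) - 35 = (-9 + 0*(0 + 4)) - 35 = (-9 + 0*4) - 35 = (-9 + 0) - 35 = -9 - 35 = -44)
-117*((u(-2) + (-1 + 0)*1) + j) = -117*((-2 + (-1 + 0)*1) - 44) = -117*((-2 - 1*1) - 44) = -117*((-2 - 1) - 44) = -117*(-3 - 44) = -117*(-47) = 5499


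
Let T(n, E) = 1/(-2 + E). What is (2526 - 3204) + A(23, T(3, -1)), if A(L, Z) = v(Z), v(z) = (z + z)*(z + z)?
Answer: -6098/9 ≈ -677.56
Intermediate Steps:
v(z) = 4*z² (v(z) = (2*z)*(2*z) = 4*z²)
A(L, Z) = 4*Z²
(2526 - 3204) + A(23, T(3, -1)) = (2526 - 3204) + 4*(1/(-2 - 1))² = -678 + 4*(1/(-3))² = -678 + 4*(-⅓)² = -678 + 4*(⅑) = -678 + 4/9 = -6098/9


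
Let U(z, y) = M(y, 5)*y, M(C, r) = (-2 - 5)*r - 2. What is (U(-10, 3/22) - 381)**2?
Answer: 72131049/484 ≈ 1.4903e+5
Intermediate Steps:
M(C, r) = -2 - 7*r (M(C, r) = -7*r - 2 = -2 - 7*r)
U(z, y) = -37*y (U(z, y) = (-2 - 7*5)*y = (-2 - 35)*y = -37*y)
(U(-10, 3/22) - 381)**2 = (-111/22 - 381)**2 = (-8493/22)**2 = 72131049/484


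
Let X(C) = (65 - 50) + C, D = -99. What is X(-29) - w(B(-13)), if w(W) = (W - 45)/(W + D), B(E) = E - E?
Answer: -159/11 ≈ -14.455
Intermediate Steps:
X(C) = 15 + C
B(E) = 0
w(W) = (-45 + W)/(-99 + W) (w(W) = (W - 45)/(W - 99) = (-45 + W)/(-99 + W))
X(-29) - w(B(-13)) = (15 - 29) - (-45 + 0)/(-99 + 0) = -14 - (-45)/(-99) = -14 - (-1)*(-45)/99 = -14 - 1*5/11 = -14 - 5/11 = -159/11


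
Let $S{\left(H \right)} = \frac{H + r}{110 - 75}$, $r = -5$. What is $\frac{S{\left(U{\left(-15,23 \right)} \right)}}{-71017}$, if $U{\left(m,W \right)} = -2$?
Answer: $\frac{1}{355085} \approx 2.8162 \cdot 10^{-6}$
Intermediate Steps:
$S{\left(H \right)} = - \frac{1}{7} + \frac{H}{35}$ ($S{\left(H \right)} = \frac{H - 5}{110 - 75} = \frac{-5 + H}{35} = \left(-5 + H\right) \frac{1}{35} = - \frac{1}{7} + \frac{H}{35}$)
$\frac{S{\left(U{\left(-15,23 \right)} \right)}}{-71017} = \frac{- \frac{1}{7} + \frac{1}{35} \left(-2\right)}{-71017} = \left(- \frac{1}{7} - \frac{2}{35}\right) \left(- \frac{1}{71017}\right) = \left(- \frac{1}{5}\right) \left(- \frac{1}{71017}\right) = \frac{1}{355085}$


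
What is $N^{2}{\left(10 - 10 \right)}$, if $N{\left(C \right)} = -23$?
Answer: $529$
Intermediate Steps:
$N^{2}{\left(10 - 10 \right)} = \left(-23\right)^{2} = 529$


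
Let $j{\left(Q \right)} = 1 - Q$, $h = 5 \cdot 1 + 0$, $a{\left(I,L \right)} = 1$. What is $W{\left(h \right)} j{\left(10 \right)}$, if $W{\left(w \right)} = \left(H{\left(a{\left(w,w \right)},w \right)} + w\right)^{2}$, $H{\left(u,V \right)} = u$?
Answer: $-324$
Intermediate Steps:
$h = 5$ ($h = 5 + 0 = 5$)
$W{\left(w \right)} = \left(1 + w\right)^{2}$
$W{\left(h \right)} j{\left(10 \right)} = \left(1 + 5\right)^{2} \left(1 - 10\right) = 6^{2} \left(1 - 10\right) = 36 \left(-9\right) = -324$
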